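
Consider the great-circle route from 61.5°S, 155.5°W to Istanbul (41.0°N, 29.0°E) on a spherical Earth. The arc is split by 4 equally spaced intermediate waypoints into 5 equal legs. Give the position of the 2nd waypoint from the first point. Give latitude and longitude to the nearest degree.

Write both endpoints as unit vectors p₁, p₂ with components (cos φ cos λ, cos φ sin λ, sin φ).
The central angle between the endpoints is δ = arccos(p₁·p₂) ≈ 2.781 rad (159.3°).
Interpolate at f = 2/5 with slerp weights a = sin((1−f)δ)/sin δ ≈ 2.818, b = sin(fδ)/sin δ ≈ 2.539.
p = a·p₁ + b·p₂ ≈ (0.452, 0.371, -0.811); φ = arcsin(p_z) ≈ -54.18°, λ = atan2(p_y, p_x) ≈ 39.38°.

≈ 54°S, 39°E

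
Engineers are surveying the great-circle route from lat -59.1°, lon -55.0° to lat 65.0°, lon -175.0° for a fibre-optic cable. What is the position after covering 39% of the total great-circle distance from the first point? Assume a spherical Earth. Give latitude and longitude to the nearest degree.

≈ lat -10°, lon -99°

Convert each endpoint to a unit vector on the sphere (x = cos φ cos λ, y = cos φ sin λ, z = sin φ).
The central angle between the endpoints is δ = arccos(p₁·p₂) ≈ 2.660 rad (152.4°).
Interpolate at f = 0.39 with slerp weights a = sin((1−f)δ)/sin δ ≈ 2.155, b = sin(fδ)/sin δ ≈ 1.858.
p = a·p₁ + b·p₂ ≈ (-0.148, -0.975, -0.165); φ = arcsin(p_z) ≈ -9.51°, λ = atan2(p_y, p_x) ≈ -98.60°.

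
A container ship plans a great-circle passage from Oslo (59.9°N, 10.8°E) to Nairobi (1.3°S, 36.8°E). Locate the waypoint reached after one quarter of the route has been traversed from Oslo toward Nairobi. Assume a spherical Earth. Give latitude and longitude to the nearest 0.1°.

From cos δ = sin φ₁ sin φ₂ + cos φ₁ cos φ₂ cos Δλ, the central angle is δ ≈ 1.125 rad (64.5°).
Interpolate at f = 1/4 with slerp weights a = sin((1−f)δ)/sin δ ≈ 0.828, b = sin(fδ)/sin δ ≈ 0.308.
p = a·p₁ + b·p₂ ≈ (0.654, 0.262, 0.709); φ = arcsin(p_z) ≈ 45.19°, λ = atan2(p_y, p_x) ≈ 21.83°.

≈ 45.2°N, 21.8°E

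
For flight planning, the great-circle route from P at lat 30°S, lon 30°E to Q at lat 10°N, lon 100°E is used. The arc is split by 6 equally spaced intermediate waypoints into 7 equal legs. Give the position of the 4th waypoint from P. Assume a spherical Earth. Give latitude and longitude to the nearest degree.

≈ lat 9°S, lon 72°E

From cos δ = sin φ₁ sin φ₂ + cos φ₁ cos φ₂ cos Δλ, the central angle is δ ≈ 1.364 rad (78.2°).
Interpolate at f = 4/7 with slerp weights a = sin((1−f)δ)/sin δ ≈ 0.564, b = sin(fδ)/sin δ ≈ 0.718.
p = a·p₁ + b·p₂ ≈ (0.300, 0.941, -0.157); φ = arcsin(p_z) ≈ -9.05°, λ = atan2(p_y, p_x) ≈ 72.31°.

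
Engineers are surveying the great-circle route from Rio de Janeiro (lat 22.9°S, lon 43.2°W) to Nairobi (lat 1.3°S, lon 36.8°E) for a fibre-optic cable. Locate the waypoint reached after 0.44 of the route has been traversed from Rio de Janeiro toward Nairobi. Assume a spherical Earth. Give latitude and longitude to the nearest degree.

From cos δ = sin φ₁ sin φ₂ + cos φ₁ cos φ₂ cos Δλ, the central angle is δ ≈ 1.401 rad (80.3°).
Interpolate at f = 0.44 with slerp weights a = sin((1−f)δ)/sin δ ≈ 0.717, b = sin(fδ)/sin δ ≈ 0.587.
p = a·p₁ + b·p₂ ≈ (0.951, -0.101, -0.292); φ = arcsin(p_z) ≈ -16.99°, λ = atan2(p_y, p_x) ≈ -6.05°.

≈ lat 17°S, lon 6°W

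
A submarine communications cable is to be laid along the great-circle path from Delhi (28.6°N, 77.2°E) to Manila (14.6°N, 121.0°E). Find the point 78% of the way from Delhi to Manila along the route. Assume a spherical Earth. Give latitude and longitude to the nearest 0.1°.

≈ 18.6°N, 112.1°E

The haversine formula gives a central angle δ ≈ 0.747 rad (42.8°) between the endpoints.
Interpolate at f = 0.78 with slerp weights a = sin((1−f)δ)/sin δ ≈ 0.241, b = sin(fδ)/sin δ ≈ 0.810.
p = a·p₁ + b·p₂ ≈ (-0.357, 0.878, 0.319); φ = arcsin(p_z) ≈ 18.63°, λ = atan2(p_y, p_x) ≈ 112.12°.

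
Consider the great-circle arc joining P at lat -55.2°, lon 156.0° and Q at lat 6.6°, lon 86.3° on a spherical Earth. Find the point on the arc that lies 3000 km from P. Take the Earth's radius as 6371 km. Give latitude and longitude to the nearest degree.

From cos δ = sin φ₁ sin φ₂ + cos φ₁ cos φ₂ cos Δλ, the central angle is δ ≈ 1.468 rad (84.1°). The total great-circle distance is δ·R ≈ 1.468 × 6371 ≈ 9355 km, so the target fraction is f = 3000/9355 ≈ 0.321.
Interpolate at f ≈ 0.321 with slerp weights a = sin((1−f)δ)/sin δ ≈ 0.845, b = sin(fδ)/sin δ ≈ 0.456.
p = a·p₁ + b·p₂ ≈ (-0.411, 0.648, -0.641); φ = arcsin(p_z) ≈ -39.87°, λ = atan2(p_y, p_x) ≈ 122.38°.

≈ lat -40°, lon 122°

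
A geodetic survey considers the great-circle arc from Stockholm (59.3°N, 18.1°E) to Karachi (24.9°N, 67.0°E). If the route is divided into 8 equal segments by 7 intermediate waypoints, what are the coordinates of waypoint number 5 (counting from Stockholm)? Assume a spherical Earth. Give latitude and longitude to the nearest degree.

≈ 40°N, 55°E

Convert each endpoint to a unit vector on the sphere (x = cos φ cos λ, y = cos φ sin λ, z = sin φ).
The central angle between the endpoints is δ = arccos(p₁·p₂) ≈ 0.841 rad (48.2°).
Interpolate at f = 5/8 with slerp weights a = sin((1−f)δ)/sin δ ≈ 0.416, b = sin(fδ)/sin δ ≈ 0.673.
p = a·p₁ + b·p₂ ≈ (0.441, 0.628, 0.641); φ = arcsin(p_z) ≈ 39.89°, λ = atan2(p_y, p_x) ≈ 54.95°.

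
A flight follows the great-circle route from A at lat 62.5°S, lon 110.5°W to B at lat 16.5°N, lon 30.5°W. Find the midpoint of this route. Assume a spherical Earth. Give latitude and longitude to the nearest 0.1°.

Convert each endpoint to a unit vector on the sphere (x = cos φ cos λ, y = cos φ sin λ, z = sin φ).
The central angle between the endpoints is δ = arccos(p₁·p₂) ≈ 1.747 rad (100.1°).
Interpolate at f = 1/2 with slerp weights a = sin((1−f)δ)/sin δ ≈ 0.779, b = sin(fδ)/sin δ ≈ 0.779.
p = a·p₁ + b·p₂ ≈ (0.517, -0.716, -0.469); φ = arcsin(p_z) ≈ -28.00°, λ = atan2(p_y, p_x) ≈ -54.14°.

≈ lat 28.0°S, lon 54.1°W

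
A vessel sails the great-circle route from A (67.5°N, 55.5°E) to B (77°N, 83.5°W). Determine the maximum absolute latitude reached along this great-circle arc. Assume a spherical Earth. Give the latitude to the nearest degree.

The great circle lies in the plane with unit normal n̂ = (p₁ × p₂)/|p₁ × p₂|.
Here n̂_z ≈ -0.103; the vertex latitude is φ_max = arccos|n̂_z| ≈ 84.1°.

≈ 84°N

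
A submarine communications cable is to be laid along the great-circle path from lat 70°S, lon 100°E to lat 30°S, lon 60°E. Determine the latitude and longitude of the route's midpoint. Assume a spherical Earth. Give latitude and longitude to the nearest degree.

Convert each endpoint to a unit vector on the sphere (x = cos φ cos λ, y = cos φ sin λ, z = sin φ).
The central angle between the endpoints is δ = arccos(p₁·p₂) ≈ 0.800 rad (45.8°).
Interpolate at f = 1/2 with slerp weights a = sin((1−f)δ)/sin δ ≈ 0.543, b = sin(fδ)/sin δ ≈ 0.543.
p = a·p₁ + b·p₂ ≈ (0.203, 0.590, -0.782); φ = arcsin(p_z) ≈ -51.40°, λ = atan2(p_y, p_x) ≈ 71.03°.

≈ lat 51°S, lon 71°E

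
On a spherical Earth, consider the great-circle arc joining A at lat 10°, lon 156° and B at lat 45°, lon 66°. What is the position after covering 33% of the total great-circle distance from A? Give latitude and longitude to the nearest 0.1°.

From cos δ = sin φ₁ sin φ₂ + cos φ₁ cos φ₂ cos Δλ, the central angle is δ ≈ 1.448 rad (82.9°).
Interpolate at f = 0.33 with slerp weights a = sin((1−f)δ)/sin δ ≈ 0.831, b = sin(fδ)/sin δ ≈ 0.463.
p = a·p₁ + b·p₂ ≈ (-0.615, 0.632, 0.472); φ = arcsin(p_z) ≈ 28.16°, λ = atan2(p_y, p_x) ≈ 134.19°.

≈ lat 28.2°, lon 134.2°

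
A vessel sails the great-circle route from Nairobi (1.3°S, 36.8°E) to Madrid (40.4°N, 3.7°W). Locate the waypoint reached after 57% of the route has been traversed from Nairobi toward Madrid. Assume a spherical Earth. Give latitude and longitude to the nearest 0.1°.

≈ 23.7°N, 16.7°E

Convert each endpoint to a unit vector on the sphere (x = cos φ cos λ, y = cos φ sin λ, z = sin φ).
The central angle between the endpoints is δ = arccos(p₁·p₂) ≈ 0.971 rad (55.7°).
Interpolate at f = 0.57 with slerp weights a = sin((1−f)δ)/sin δ ≈ 0.491, b = sin(fδ)/sin δ ≈ 0.637.
p = a·p₁ + b·p₂ ≈ (0.877, 0.263, 0.402); φ = arcsin(p_z) ≈ 23.68°, λ = atan2(p_y, p_x) ≈ 16.68°.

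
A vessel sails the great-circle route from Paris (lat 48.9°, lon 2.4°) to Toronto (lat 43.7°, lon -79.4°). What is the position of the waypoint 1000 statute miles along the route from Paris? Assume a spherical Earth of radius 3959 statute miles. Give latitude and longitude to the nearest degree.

≈ lat 54°, lon -20°

Write both endpoints as unit vectors p₁, p₂ with components (cos φ cos λ, cos φ sin λ, sin φ).
The central angle between the endpoints is δ = arccos(p₁·p₂) ≈ 0.942 rad (54.0°). The total great-circle distance is δ·R ≈ 0.942 × 3959 ≈ 3728 mi, so the target fraction is f = 1000/3728 ≈ 0.268.
Interpolate at f ≈ 0.268 with slerp weights a = sin((1−f)δ)/sin δ ≈ 0.786, b = sin(fδ)/sin δ ≈ 0.309.
p = a·p₁ + b·p₂ ≈ (0.558, -0.198, 0.806); φ = arcsin(p_z) ≈ 53.72°, λ = atan2(p_y, p_x) ≈ -19.55°.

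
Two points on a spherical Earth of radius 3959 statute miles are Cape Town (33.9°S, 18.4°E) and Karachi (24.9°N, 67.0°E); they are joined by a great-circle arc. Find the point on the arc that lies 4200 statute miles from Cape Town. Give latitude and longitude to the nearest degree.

Write both endpoints as unit vectors p₁, p₂ with components (cos φ cos λ, cos φ sin λ, sin φ).
The central angle between the endpoints is δ = arccos(p₁·p₂) ≈ 1.305 rad (74.7°). The total great-circle distance is δ·R ≈ 1.305 × 3959 ≈ 5165 mi, so the target fraction is f = 4200/5165 ≈ 0.813.
Interpolate at f ≈ 0.813 with slerp weights a = sin((1−f)δ)/sin δ ≈ 0.250, b = sin(fδ)/sin δ ≈ 0.905.
p = a·p₁ + b·p₂ ≈ (0.518, 0.821, 0.241); φ = arcsin(p_z) ≈ 13.97°, λ = atan2(p_y, p_x) ≈ 57.76°.

≈ 14°N, 58°E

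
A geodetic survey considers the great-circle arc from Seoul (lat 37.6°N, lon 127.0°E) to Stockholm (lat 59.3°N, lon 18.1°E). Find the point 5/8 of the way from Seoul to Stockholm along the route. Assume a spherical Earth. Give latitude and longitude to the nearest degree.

From cos δ = sin φ₁ sin φ₂ + cos φ₁ cos φ₂ cos Δλ, the central angle is δ ≈ 1.166 rad (66.8°).
Interpolate at f = 5/8 with slerp weights a = sin((1−f)δ)/sin δ ≈ 0.461, b = sin(fδ)/sin δ ≈ 0.725.
p = a·p₁ + b·p₂ ≈ (0.132, 0.406, 0.904); φ = arcsin(p_z) ≈ 64.70°, λ = atan2(p_y, p_x) ≈ 72.02°.

≈ lat 65°N, lon 72°E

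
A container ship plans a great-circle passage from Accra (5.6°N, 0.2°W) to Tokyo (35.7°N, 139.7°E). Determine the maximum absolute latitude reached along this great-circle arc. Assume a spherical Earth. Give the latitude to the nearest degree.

≈ 51°N

The great circle lies in the plane with unit normal n̂ = (p₁ × p₂)/|p₁ × p₂|.
Here n̂_z ≈ +0.629; the vertex latitude is φ_max = arccos|n̂_z| ≈ 51.0°.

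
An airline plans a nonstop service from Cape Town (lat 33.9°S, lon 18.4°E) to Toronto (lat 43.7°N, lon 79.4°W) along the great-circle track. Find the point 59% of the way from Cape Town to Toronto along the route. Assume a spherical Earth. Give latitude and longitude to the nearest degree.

≈ lat 15°N, lon 33°W

From cos δ = sin φ₁ sin φ₂ + cos φ₁ cos φ₂ cos Δλ, the central angle is δ ≈ 2.056 rad (117.8°).
Interpolate at f = 0.59 with slerp weights a = sin((1−f)δ)/sin δ ≈ 0.844, b = sin(fδ)/sin δ ≈ 1.059.
p = a·p₁ + b·p₂ ≈ (0.806, -0.532, 0.261); φ = arcsin(p_z) ≈ 15.12°, λ = atan2(p_y, p_x) ≈ -33.41°.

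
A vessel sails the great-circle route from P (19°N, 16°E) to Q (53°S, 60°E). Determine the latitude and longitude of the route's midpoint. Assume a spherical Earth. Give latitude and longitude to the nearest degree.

≈ (18°S, 33°E)

Convert each endpoint to a unit vector on the sphere (x = cos φ cos λ, y = cos φ sin λ, z = sin φ).
The central angle between the endpoints is δ = arccos(p₁·p₂) ≈ 1.421 rad (81.4°).
Interpolate at f = 1/2 with slerp weights a = sin((1−f)δ)/sin δ ≈ 0.660, b = sin(fδ)/sin δ ≈ 0.660.
p = a·p₁ + b·p₂ ≈ (0.798, 0.516, -0.312); φ = arcsin(p_z) ≈ -18.18°, λ = atan2(p_y, p_x) ≈ 32.87°.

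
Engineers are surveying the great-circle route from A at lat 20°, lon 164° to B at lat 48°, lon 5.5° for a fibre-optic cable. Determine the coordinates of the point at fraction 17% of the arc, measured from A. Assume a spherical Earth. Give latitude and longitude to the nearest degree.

≈ lat 38°, lon 158°

From cos δ = sin φ₁ sin φ₂ + cos φ₁ cos φ₂ cos Δλ, the central angle is δ ≈ 1.908 rad (109.3°).
Interpolate at f = 0.17 with slerp weights a = sin((1−f)δ)/sin δ ≈ 1.060, b = sin(fδ)/sin δ ≈ 0.338.
p = a·p₁ + b·p₂ ≈ (-0.732, 0.296, 0.613); φ = arcsin(p_z) ≈ 37.83°, λ = atan2(p_y, p_x) ≈ 157.98°.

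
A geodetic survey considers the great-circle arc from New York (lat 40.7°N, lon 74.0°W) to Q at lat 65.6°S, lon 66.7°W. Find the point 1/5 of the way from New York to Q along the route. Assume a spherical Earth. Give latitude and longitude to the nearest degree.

≈ lat 19°N, lon 73°W

From cos δ = sin φ₁ sin φ₂ + cos φ₁ cos φ₂ cos Δλ, the central angle is δ ≈ 1.858 rad (106.5°).
Interpolate at f = 1/5 with slerp weights a = sin((1−f)δ)/sin δ ≈ 1.039, b = sin(fδ)/sin δ ≈ 0.379.
p = a·p₁ + b·p₂ ≈ (0.279, -0.901, 0.333); φ = arcsin(p_z) ≈ 19.43°, λ = atan2(p_y, p_x) ≈ -72.79°.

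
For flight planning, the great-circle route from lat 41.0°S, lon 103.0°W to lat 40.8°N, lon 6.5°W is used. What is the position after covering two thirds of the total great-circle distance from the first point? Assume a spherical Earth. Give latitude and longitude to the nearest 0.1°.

≈ lat 14.8°N, lon 41.4°W

Write both endpoints as unit vectors p₁, p₂ with components (cos φ cos λ, cos φ sin λ, sin φ).
The central angle between the endpoints is δ = arccos(p₁·p₂) ≈ 2.087 rad (119.6°).
Interpolate at f = 2/3 with slerp weights a = sin((1−f)δ)/sin δ ≈ 0.737, b = sin(fδ)/sin δ ≈ 1.131.
p = a·p₁ + b·p₂ ≈ (0.726, -0.639, 0.256); φ = arcsin(p_z) ≈ 14.82°, λ = atan2(p_y, p_x) ≈ -41.35°.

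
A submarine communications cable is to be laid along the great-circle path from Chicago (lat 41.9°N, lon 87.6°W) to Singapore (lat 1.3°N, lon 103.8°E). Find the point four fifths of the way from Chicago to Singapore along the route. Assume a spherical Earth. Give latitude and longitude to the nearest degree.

≈ lat 28°N, lon 110°E

From cos δ = sin φ₁ sin φ₂ + cos φ₁ cos φ₂ cos Δλ, the central angle is δ ≈ 2.366 rad (135.6°).
Interpolate at f = 4/5 with slerp weights a = sin((1−f)δ)/sin δ ≈ 0.651, b = sin(fδ)/sin δ ≈ 1.355.
p = a·p₁ + b·p₂ ≈ (-0.303, 0.831, 0.466); φ = arcsin(p_z) ≈ 27.76°, λ = atan2(p_y, p_x) ≈ 110.02°.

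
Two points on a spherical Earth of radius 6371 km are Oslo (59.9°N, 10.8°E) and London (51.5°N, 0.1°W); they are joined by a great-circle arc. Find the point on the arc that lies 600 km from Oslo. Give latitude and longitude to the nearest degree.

≈ 56°N, 5°E

The haversine formula gives a central angle δ ≈ 0.181 rad (10.4°) between the endpoints. The total great-circle distance is δ·R ≈ 0.181 × 6371 ≈ 1154 km, so the target fraction is f = 600/1154 ≈ 0.520.
Interpolate at f ≈ 0.520 with slerp weights a = sin((1−f)δ)/sin δ ≈ 0.482, b = sin(fδ)/sin δ ≈ 0.522.
p = a·p₁ + b·p₂ ≈ (0.562, 0.045, 0.826); φ = arcsin(p_z) ≈ 55.65°, λ = atan2(p_y, p_x) ≈ 4.55°.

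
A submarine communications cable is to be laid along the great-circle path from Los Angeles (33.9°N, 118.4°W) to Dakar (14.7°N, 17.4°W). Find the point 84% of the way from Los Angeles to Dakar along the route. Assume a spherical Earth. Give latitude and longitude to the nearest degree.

Convert each endpoint to a unit vector on the sphere (x = cos φ cos λ, y = cos φ sin λ, z = sin φ).
The central angle between the endpoints is δ = arccos(p₁·p₂) ≈ 1.582 rad (90.7°).
Interpolate at f = 0.84 with slerp weights a = sin((1−f)δ)/sin δ ≈ 0.251, b = sin(fδ)/sin δ ≈ 0.971.
p = a·p₁ + b·p₂ ≈ (0.797, -0.464, 0.386); φ = arcsin(p_z) ≈ 22.71°, λ = atan2(p_y, p_x) ≈ -30.18°.

≈ 23°N, 30°W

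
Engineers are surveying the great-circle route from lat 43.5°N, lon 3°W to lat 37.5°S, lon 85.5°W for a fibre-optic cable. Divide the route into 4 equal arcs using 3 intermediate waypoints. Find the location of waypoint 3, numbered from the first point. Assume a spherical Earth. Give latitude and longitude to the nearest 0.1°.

Convert each endpoint to a unit vector on the sphere (x = cos φ cos λ, y = cos φ sin λ, z = sin φ).
The central angle between the endpoints is δ = arccos(p₁·p₂) ≈ 1.922 rad (110.1°).
Interpolate at f = 3/4 with slerp weights a = sin((1−f)δ)/sin δ ≈ 0.492, b = sin(fδ)/sin δ ≈ 1.056.
p = a·p₁ + b·p₂ ≈ (0.422, -0.854, -0.304); φ = arcsin(p_z) ≈ -17.70°, λ = atan2(p_y, p_x) ≈ -63.69°.

≈ lat 17.7°S, lon 63.7°W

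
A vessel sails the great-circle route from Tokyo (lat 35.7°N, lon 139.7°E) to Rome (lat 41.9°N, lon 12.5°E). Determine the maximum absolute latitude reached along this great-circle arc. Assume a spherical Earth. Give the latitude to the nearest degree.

≈ 61°N

The great circle lies in the plane with unit normal n̂ = (p₁ × p₂)/|p₁ × p₂|.
Here n̂_z ≈ -0.482; the vertex latitude is φ_max = arccos|n̂_z| ≈ 61.2°.
Check via Clairaut: cos φ_max = |cos φ₁| · sin C = cos(35.7°)·sin(36.4°) ≈ 0.482, again giving ≈ 61.2°.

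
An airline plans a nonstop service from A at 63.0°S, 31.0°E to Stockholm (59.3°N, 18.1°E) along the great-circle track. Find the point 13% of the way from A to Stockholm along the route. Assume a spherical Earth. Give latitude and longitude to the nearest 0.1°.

Convert each endpoint to a unit vector on the sphere (x = cos φ cos λ, y = cos φ sin λ, z = sin φ).
The central angle between the endpoints is δ = arccos(p₁·p₂) ≈ 2.141 rad (122.7°).
Interpolate at f = 0.13 with slerp weights a = sin((1−f)δ)/sin δ ≈ 1.138, b = sin(fδ)/sin δ ≈ 0.327.
p = a·p₁ + b·p₂ ≈ (0.601, 0.318, -0.733); φ = arcsin(p_z) ≈ -47.15°, λ = atan2(p_y, p_x) ≈ 27.86°.

≈ 47.1°S, 27.9°E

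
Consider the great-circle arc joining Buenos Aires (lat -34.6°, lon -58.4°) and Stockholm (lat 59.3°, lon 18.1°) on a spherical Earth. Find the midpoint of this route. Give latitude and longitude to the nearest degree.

Write both endpoints as unit vectors p₁, p₂ with components (cos φ cos λ, cos φ sin λ, sin φ).
The central angle between the endpoints is δ = arccos(p₁·p₂) ≈ 1.972 rad (113.0°).
Interpolate at f = 1/2 with slerp weights a = sin((1−f)δ)/sin δ ≈ 0.905, b = sin(fδ)/sin δ ≈ 0.905.
p = a·p₁ + b·p₂ ≈ (0.830, -0.491, 0.264); φ = arcsin(p_z) ≈ 15.33°, λ = atan2(p_y, p_x) ≈ -30.62°.

≈ lat 15°, lon -31°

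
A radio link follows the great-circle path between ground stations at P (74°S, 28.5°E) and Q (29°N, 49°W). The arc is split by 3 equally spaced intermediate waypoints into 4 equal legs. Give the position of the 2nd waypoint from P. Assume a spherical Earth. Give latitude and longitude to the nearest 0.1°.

≈ (26.1°S, 32.9°W)

Convert each endpoint to a unit vector on the sphere (x = cos φ cos λ, y = cos φ sin λ, z = sin φ).
The central angle between the endpoints is δ = arccos(p₁·p₂) ≈ 1.997 rad (114.4°).
Interpolate at f = 2/4 with slerp weights a = sin((1−f)δ)/sin δ ≈ 0.924, b = sin(fδ)/sin δ ≈ 0.924.
p = a·p₁ + b·p₂ ≈ (0.754, -0.488, -0.440); φ = arcsin(p_z) ≈ -26.11°, λ = atan2(p_y, p_x) ≈ -32.93°.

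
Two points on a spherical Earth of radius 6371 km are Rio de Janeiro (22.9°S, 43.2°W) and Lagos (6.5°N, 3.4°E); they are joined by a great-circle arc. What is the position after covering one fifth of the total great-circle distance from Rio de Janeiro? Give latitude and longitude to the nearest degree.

≈ 18°S, 33°W

Convert each endpoint to a unit vector on the sphere (x = cos φ cos λ, y = cos φ sin λ, z = sin φ).
The central angle between the endpoints is δ = arccos(p₁·p₂) ≈ 0.946 rad (54.2°).
Interpolate at f = 1/5 with slerp weights a = sin((1−f)δ)/sin δ ≈ 0.847, b = sin(fδ)/sin δ ≈ 0.232.
p = a·p₁ + b·p₂ ≈ (0.798, -0.520, -0.303); φ = arcsin(p_z) ≈ -17.65°, λ = atan2(p_y, p_x) ≈ -33.08°.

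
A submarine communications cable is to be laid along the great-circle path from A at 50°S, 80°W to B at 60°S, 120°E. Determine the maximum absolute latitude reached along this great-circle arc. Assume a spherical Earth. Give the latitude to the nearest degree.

The great circle lies in the plane with unit normal n̂ = (p₁ × p₂)/|p₁ × p₂|.
Here n̂_z ≈ -0.118; the vertex latitude is φ_max = arccos|n̂_z| ≈ 83.2°.

≈ 83°S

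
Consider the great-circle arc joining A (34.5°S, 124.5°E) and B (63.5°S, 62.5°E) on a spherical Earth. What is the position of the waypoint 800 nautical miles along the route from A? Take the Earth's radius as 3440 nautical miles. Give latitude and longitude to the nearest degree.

Convert each endpoint to a unit vector on the sphere (x = cos φ cos λ, y = cos φ sin λ, z = sin φ).
The central angle between the endpoints is δ = arccos(p₁·p₂) ≈ 0.824 rad (47.2°). The total great-circle distance is δ·R ≈ 0.824 × 3440 ≈ 2833 nmi, so the target fraction is f = 800/2833 ≈ 0.282.
Interpolate at f ≈ 0.282 with slerp weights a = sin((1−f)δ)/sin δ ≈ 0.760, b = sin(fδ)/sin δ ≈ 0.314.
p = a·p₁ + b·p₂ ≈ (-0.290, 0.640, -0.711); φ = arcsin(p_z) ≈ -45.35°, λ = atan2(p_y, p_x) ≈ 114.36°.

≈ (45°S, 114°E)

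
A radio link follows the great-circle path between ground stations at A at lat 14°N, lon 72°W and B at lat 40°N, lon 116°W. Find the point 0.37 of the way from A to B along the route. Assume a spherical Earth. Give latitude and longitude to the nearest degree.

Write both endpoints as unit vectors p₁, p₂ with components (cos φ cos λ, cos φ sin λ, sin φ).
The central angle between the endpoints is δ = arccos(p₁·p₂) ≈ 0.809 rad (46.4°).
Interpolate at f = 0.37 with slerp weights a = sin((1−f)δ)/sin δ ≈ 0.674, b = sin(fδ)/sin δ ≈ 0.408.
p = a·p₁ + b·p₂ ≈ (0.065, -0.903, 0.425); φ = arcsin(p_z) ≈ 25.16°, λ = atan2(p_y, p_x) ≈ -85.86°.

≈ lat 25°N, lon 86°W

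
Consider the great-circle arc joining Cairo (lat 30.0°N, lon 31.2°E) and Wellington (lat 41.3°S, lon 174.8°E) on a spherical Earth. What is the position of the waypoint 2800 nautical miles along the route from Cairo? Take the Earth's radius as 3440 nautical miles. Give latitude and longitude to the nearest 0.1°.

Write both endpoints as unit vectors p₁, p₂ with components (cos φ cos λ, cos φ sin λ, sin φ).
The central angle between the endpoints is δ = arccos(p₁·p₂) ≈ 2.594 rad (148.6°). The total great-circle distance is δ·R ≈ 2.594 × 3440 ≈ 8923 nmi, so the target fraction is f = 2800/8923 ≈ 0.314.
Interpolate at f ≈ 0.314 with slerp weights a = sin((1−f)δ)/sin δ ≈ 1.878, b = sin(fδ)/sin δ ≈ 1.396.
p = a·p₁ + b·p₂ ≈ (0.347, 0.938, 0.018); φ = arcsin(p_z) ≈ 1.02°, λ = atan2(p_y, p_x) ≈ 69.69°.

≈ lat 1.0°N, lon 69.7°E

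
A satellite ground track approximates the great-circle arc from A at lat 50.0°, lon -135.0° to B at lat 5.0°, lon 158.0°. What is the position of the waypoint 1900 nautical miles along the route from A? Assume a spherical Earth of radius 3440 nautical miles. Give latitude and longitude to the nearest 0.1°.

Convert each endpoint to a unit vector on the sphere (x = cos φ cos λ, y = cos φ sin λ, z = sin φ).
The central angle between the endpoints is δ = arccos(p₁·p₂) ≈ 1.248 rad (71.5°). The total great-circle distance is δ·R ≈ 1.248 × 3440 ≈ 4294 nmi, so the target fraction is f = 1900/4294 ≈ 0.442.
Interpolate at f ≈ 0.442 with slerp weights a = sin((1−f)δ)/sin δ ≈ 0.676, b = sin(fδ)/sin δ ≈ 0.553.
p = a·p₁ + b·p₂ ≈ (-0.818, -0.101, 0.566); φ = arcsin(p_z) ≈ 34.47°, λ = atan2(p_y, p_x) ≈ -172.98°.

≈ lat 34.5°, lon -173.0°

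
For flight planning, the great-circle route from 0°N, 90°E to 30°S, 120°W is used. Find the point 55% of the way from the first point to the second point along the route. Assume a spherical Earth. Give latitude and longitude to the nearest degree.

From cos δ = sin φ₁ sin φ₂ + cos φ₁ cos φ₂ cos Δλ, the central angle is δ ≈ 2.419 rad (138.6°).
Interpolate at f = 0.55 with slerp weights a = sin((1−f)δ)/sin δ ≈ 1.339, b = sin(fδ)/sin δ ≈ 1.468.
p = a·p₁ + b·p₂ ≈ (-0.636, 0.238, -0.734); φ = arcsin(p_z) ≈ -47.24°, λ = atan2(p_y, p_x) ≈ 159.47°.

≈ 47°S, 159°E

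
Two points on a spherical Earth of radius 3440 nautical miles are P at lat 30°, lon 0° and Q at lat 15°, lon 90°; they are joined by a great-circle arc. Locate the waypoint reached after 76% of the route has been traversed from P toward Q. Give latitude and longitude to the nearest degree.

≈ lat 24°, lon 71°

Convert each endpoint to a unit vector on the sphere (x = cos φ cos λ, y = cos φ sin λ, z = sin φ).
The central angle between the endpoints is δ = arccos(p₁·p₂) ≈ 1.441 rad (82.6°).
Interpolate at f = 0.76 with slerp weights a = sin((1−f)δ)/sin δ ≈ 0.342, b = sin(fδ)/sin δ ≈ 0.897.
p = a·p₁ + b·p₂ ≈ (0.296, 0.866, 0.403); φ = arcsin(p_z) ≈ 23.76°, λ = atan2(p_y, p_x) ≈ 71.13°.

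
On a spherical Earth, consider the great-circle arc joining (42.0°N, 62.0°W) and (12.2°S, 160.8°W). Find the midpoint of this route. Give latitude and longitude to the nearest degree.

≈ (22°N, 120°W)

Convert each endpoint to a unit vector on the sphere (x = cos φ cos λ, y = cos φ sin λ, z = sin φ).
The central angle between the endpoints is δ = arccos(p₁·p₂) ≈ 1.826 rad (104.6°).
Interpolate at f = 1/2 with slerp weights a = sin((1−f)δ)/sin δ ≈ 0.818, b = sin(fδ)/sin δ ≈ 0.818.
p = a·p₁ + b·p₂ ≈ (-0.470, -0.800, 0.374); φ = arcsin(p_z) ≈ 21.99°, λ = atan2(p_y, p_x) ≈ -120.43°.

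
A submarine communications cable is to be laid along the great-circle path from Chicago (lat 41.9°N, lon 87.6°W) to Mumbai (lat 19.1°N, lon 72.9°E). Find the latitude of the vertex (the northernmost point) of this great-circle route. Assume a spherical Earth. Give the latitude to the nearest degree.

The great circle lies in the plane with unit normal n̂ = (p₁ × p₂)/|p₁ × p₂|.
Here n̂_z ≈ +0.262; the vertex latitude is φ_max = arccos|n̂_z| ≈ 74.8°.

≈ 75°N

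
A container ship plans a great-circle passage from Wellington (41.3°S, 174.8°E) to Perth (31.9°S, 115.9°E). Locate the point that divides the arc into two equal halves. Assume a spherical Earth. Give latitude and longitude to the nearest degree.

≈ 40°S, 143°E

Write both endpoints as unit vectors p₁, p₂ with components (cos φ cos λ, cos φ sin λ, sin φ).
The central angle between the endpoints is δ = arccos(p₁·p₂) ≈ 0.825 rad (47.3°).
Interpolate at f = 1/2 with slerp weights a = sin((1−f)δ)/sin δ ≈ 0.546, b = sin(fδ)/sin δ ≈ 0.546.
p = a·p₁ + b·p₂ ≈ (-0.611, 0.454, -0.649); φ = arcsin(p_z) ≈ -40.44°, λ = atan2(p_y, p_x) ≈ 143.38°.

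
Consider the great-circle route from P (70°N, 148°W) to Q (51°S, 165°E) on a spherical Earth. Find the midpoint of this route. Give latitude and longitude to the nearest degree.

From cos δ = sin φ₁ sin φ₂ + cos φ₁ cos φ₂ cos Δλ, the central angle is δ ≈ 2.194 rad (125.7°).
Interpolate at f = 1/2 with slerp weights a = sin((1−f)δ)/sin δ ≈ 1.096, b = sin(fδ)/sin δ ≈ 1.096.
p = a·p₁ + b·p₂ ≈ (-0.984, -0.020, 0.178); φ = arcsin(p_z) ≈ 10.26°, λ = atan2(p_y, p_x) ≈ -178.83°.

≈ (10°N, 179°W)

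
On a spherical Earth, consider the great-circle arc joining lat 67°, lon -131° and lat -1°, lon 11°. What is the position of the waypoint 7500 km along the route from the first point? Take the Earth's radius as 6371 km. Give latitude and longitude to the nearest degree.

Write both endpoints as unit vectors p₁, p₂ with components (cos φ cos λ, cos φ sin λ, sin φ).
The central angle between the endpoints is δ = arccos(p₁·p₂) ≈ 1.901 rad (108.9°). The total great-circle distance is δ·R ≈ 1.901 × 6371 ≈ 12109 km, so the target fraction is f = 7500/12109 ≈ 0.619.
Interpolate at f ≈ 0.619 with slerp weights a = sin((1−f)δ)/sin δ ≈ 0.700, b = sin(fδ)/sin δ ≈ 0.976.
p = a·p₁ + b·p₂ ≈ (0.779, -0.020, 0.627); φ = arcsin(p_z) ≈ 38.83°, λ = atan2(p_y, p_x) ≈ -1.48°.

≈ lat 39°, lon -1°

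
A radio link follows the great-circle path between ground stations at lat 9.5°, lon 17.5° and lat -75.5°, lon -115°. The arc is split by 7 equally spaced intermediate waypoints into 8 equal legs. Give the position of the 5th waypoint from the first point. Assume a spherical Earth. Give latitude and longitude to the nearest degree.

≈ lat -57°, lon -2°

Convert each endpoint to a unit vector on the sphere (x = cos φ cos λ, y = cos φ sin λ, z = sin φ).
The central angle between the endpoints is δ = arccos(p₁·p₂) ≈ 1.904 rad (109.1°).
Interpolate at f = 5/8 with slerp weights a = sin((1−f)δ)/sin δ ≈ 0.693, b = sin(fδ)/sin δ ≈ 0.982.
p = a·p₁ + b·p₂ ≈ (0.548, -0.017, -0.837); φ = arcsin(p_z) ≈ -56.77°, λ = atan2(p_y, p_x) ≈ -1.82°.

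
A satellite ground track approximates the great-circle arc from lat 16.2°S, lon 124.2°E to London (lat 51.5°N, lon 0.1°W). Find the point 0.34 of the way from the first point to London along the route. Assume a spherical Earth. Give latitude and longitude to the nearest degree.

≈ lat 17°N, lon 98°E

The haversine formula gives a central angle δ ≈ 2.159 rad (123.7°) between the endpoints.
Interpolate at f = 0.34 with slerp weights a = sin((1−f)δ)/sin δ ≈ 1.190, b = sin(fδ)/sin δ ≈ 0.806.
p = a·p₁ + b·p₂ ≈ (-0.141, 0.944, 0.299); φ = arcsin(p_z) ≈ 17.37°, λ = atan2(p_y, p_x) ≈ 98.47°.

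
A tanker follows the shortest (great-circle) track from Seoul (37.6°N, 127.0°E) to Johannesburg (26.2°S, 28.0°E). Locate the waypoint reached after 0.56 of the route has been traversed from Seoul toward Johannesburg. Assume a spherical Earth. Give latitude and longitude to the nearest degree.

≈ (4°N, 68°E)

Write both endpoints as unit vectors p₁, p₂ with components (cos φ cos λ, cos φ sin λ, sin φ).
The central angle between the endpoints is δ = arccos(p₁·p₂) ≈ 1.961 rad (112.4°).
Interpolate at f = 0.56 with slerp weights a = sin((1−f)δ)/sin δ ≈ 0.822, b = sin(fδ)/sin δ ≈ 0.963.
p = a·p₁ + b·p₂ ≈ (0.371, 0.925, 0.076); φ = arcsin(p_z) ≈ 4.37°, λ = atan2(p_y, p_x) ≈ 68.15°.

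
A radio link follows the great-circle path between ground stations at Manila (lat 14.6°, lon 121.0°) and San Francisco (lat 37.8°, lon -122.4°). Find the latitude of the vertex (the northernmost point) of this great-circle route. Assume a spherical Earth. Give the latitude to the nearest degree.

≈ 46°

The great circle lies in the plane with unit normal n̂ = (p₁ × p₂)/|p₁ × p₂|.
Here n̂_z ≈ +0.696; the vertex latitude is φ_max = arccos|n̂_z| ≈ 45.9°.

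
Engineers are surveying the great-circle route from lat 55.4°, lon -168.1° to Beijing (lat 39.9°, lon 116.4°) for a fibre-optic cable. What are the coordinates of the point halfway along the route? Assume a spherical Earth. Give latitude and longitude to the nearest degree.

≈ lat 54°, lon 148°

Convert each endpoint to a unit vector on the sphere (x = cos φ cos λ, y = cos φ sin λ, z = sin φ).
The central angle between the endpoints is δ = arccos(p₁·p₂) ≈ 0.880 rad (50.4°).
Interpolate at f = 1/2 with slerp weights a = sin((1−f)δ)/sin δ ≈ 0.553, b = sin(fδ)/sin δ ≈ 0.553.
p = a·p₁ + b·p₂ ≈ (-0.496, 0.315, 0.809); φ = arcsin(p_z) ≈ 54.04°, λ = atan2(p_y, p_x) ≈ 147.56°.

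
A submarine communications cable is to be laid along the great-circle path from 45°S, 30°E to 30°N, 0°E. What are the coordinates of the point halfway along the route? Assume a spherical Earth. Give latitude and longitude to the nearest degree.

The haversine formula gives a central angle δ ≈ 1.393 rad (79.8°) between the endpoints.
Interpolate at f = 1/2 with slerp weights a = sin((1−f)δ)/sin δ ≈ 0.652, b = sin(fδ)/sin δ ≈ 0.652.
p = a·p₁ + b·p₂ ≈ (0.964, 0.230, -0.135); φ = arcsin(p_z) ≈ -7.76°, λ = atan2(p_y, p_x) ≈ 13.45°.

≈ 8°S, 13°E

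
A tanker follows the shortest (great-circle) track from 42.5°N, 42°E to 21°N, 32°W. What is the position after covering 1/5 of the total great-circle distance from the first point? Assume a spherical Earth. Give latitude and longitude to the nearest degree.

≈ 42°N, 25°E

Convert each endpoint to a unit vector on the sphere (x = cos φ cos λ, y = cos φ sin λ, z = sin φ).
The central angle between the endpoints is δ = arccos(p₁·p₂) ≈ 1.124 rad (64.4°).
Interpolate at f = 1/5 with slerp weights a = sin((1−f)δ)/sin δ ≈ 0.868, b = sin(fδ)/sin δ ≈ 0.247.
p = a·p₁ + b·p₂ ≈ (0.671, 0.306, 0.675); φ = arcsin(p_z) ≈ 42.46°, λ = atan2(p_y, p_x) ≈ 24.50°.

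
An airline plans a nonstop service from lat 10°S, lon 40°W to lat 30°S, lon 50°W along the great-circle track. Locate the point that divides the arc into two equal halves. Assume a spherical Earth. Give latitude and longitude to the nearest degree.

≈ lat 20°S, lon 45°W

Write both endpoints as unit vectors p₁, p₂ with components (cos φ cos λ, cos φ sin λ, sin φ).
The central angle between the endpoints is δ = arccos(p₁·p₂) ≈ 0.385 rad (22.1°).
Interpolate at f = 1/2 with slerp weights a = sin((1−f)δ)/sin δ ≈ 0.509, b = sin(fδ)/sin δ ≈ 0.509.
p = a·p₁ + b·p₂ ≈ (0.668, -0.660, -0.343); φ = arcsin(p_z) ≈ -20.07°, λ = atan2(p_y, p_x) ≈ -44.68°.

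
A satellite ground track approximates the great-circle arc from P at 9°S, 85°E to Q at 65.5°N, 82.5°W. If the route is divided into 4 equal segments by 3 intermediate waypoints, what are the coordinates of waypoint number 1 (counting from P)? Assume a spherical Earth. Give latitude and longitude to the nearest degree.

Convert each endpoint to a unit vector on the sphere (x = cos φ cos λ, y = cos φ sin λ, z = sin φ).
The central angle between the endpoints is δ = arccos(p₁·p₂) ≈ 2.144 rad (122.8°).
Interpolate at f = 1/4 with slerp weights a = sin((1−f)δ)/sin δ ≈ 1.189, b = sin(fδ)/sin δ ≈ 0.608.
p = a·p₁ + b·p₂ ≈ (0.135, 0.920, 0.367); φ = arcsin(p_z) ≈ 21.53°, λ = atan2(p_y, p_x) ≈ 81.64°.

≈ 22°N, 82°E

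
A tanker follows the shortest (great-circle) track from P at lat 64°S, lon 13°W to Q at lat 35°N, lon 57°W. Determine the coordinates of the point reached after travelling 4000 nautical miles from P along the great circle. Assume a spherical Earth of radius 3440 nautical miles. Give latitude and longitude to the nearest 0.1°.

Convert each endpoint to a unit vector on the sphere (x = cos φ cos λ, y = cos φ sin λ, z = sin φ).
The central angle between the endpoints is δ = arccos(p₁·p₂) ≈ 1.831 rad (104.9°). The total great-circle distance is δ·R ≈ 1.831 × 3440 ≈ 6298 nmi, so the target fraction is f = 4000/6298 ≈ 0.635.
Interpolate at f ≈ 0.635 with slerp weights a = sin((1−f)δ)/sin δ ≈ 0.641, b = sin(fδ)/sin δ ≈ 0.950.
p = a·p₁ + b·p₂ ≈ (0.698, -0.716, -0.031); φ = arcsin(p_z) ≈ -1.80°, λ = atan2(p_y, p_x) ≈ -45.74°.

≈ lat 1.8°S, lon 45.7°W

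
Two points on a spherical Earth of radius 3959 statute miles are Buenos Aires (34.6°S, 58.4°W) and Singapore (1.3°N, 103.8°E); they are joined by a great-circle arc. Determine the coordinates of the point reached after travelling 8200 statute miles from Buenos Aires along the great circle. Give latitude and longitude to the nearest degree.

≈ 21°S, 93°E

From cos δ = sin φ₁ sin φ₂ + cos φ₁ cos φ₂ cos Δλ, the central angle is δ ≈ 2.492 rad (142.8°). The total great-circle distance is δ·R ≈ 2.492 × 3959 ≈ 9866 mi, so the target fraction is f = 8200/9866 ≈ 0.831.
Interpolate at f ≈ 0.831 with slerp weights a = sin((1−f)δ)/sin δ ≈ 0.676, b = sin(fδ)/sin δ ≈ 1.451.
p = a·p₁ + b·p₂ ≈ (-0.055, 0.935, -0.351); φ = arcsin(p_z) ≈ -20.53°, λ = atan2(p_y, p_x) ≈ 93.34°.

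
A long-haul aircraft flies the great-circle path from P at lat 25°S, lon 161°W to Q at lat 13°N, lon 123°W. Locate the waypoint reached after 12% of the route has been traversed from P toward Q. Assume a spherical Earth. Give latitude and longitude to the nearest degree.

Convert each endpoint to a unit vector on the sphere (x = cos φ cos λ, y = cos φ sin λ, z = sin φ).
The central angle between the endpoints is δ = arccos(p₁·p₂) ≈ 0.926 rad (53.1°).
Interpolate at f = 0.12 with slerp weights a = sin((1−f)δ)/sin δ ≈ 0.910, b = sin(fδ)/sin δ ≈ 0.139.
p = a·p₁ + b·p₂ ≈ (-0.854, -0.382, -0.354); φ = arcsin(p_z) ≈ -20.71°, λ = atan2(p_y, p_x) ≈ -155.89°.

≈ lat 21°S, lon 156°W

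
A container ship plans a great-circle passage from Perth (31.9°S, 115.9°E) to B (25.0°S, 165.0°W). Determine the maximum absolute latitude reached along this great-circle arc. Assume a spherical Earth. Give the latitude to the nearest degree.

≈ 36°S

The great circle lies in the plane with unit normal n̂ = (p₁ × p₂)/|p₁ × p₂|.
Here n̂_z ≈ +0.813; the vertex latitude is φ_max = arccos|n̂_z| ≈ 35.6°.
Check via Clairaut: cos φ_max = |cos φ₁| · sin C = cos(31.9°)·sin(106.8°) ≈ 0.813, again giving ≈ 35.6°.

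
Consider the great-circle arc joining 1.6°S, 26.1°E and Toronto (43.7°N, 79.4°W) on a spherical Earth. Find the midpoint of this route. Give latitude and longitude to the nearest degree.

Write both endpoints as unit vectors p₁, p₂ with components (cos φ cos λ, cos φ sin λ, sin φ).
The central angle between the endpoints is δ = arccos(p₁·p₂) ≈ 1.785 rad (102.3°).
Interpolate at f = 1/2 with slerp weights a = sin((1−f)δ)/sin δ ≈ 0.797, b = sin(fδ)/sin δ ≈ 0.797.
p = a·p₁ + b·p₂ ≈ (0.821, -0.216, 0.528); φ = arcsin(p_z) ≈ 31.89°, λ = atan2(p_y, p_x) ≈ -14.72°.

≈ 32°N, 15°W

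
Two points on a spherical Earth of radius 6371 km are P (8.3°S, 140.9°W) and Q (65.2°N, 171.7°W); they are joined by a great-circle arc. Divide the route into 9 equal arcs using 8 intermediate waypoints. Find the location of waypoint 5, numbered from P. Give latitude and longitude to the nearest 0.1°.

≈ (33.3°N, 151.2°W)

Write both endpoints as unit vectors p₁, p₂ with components (cos φ cos λ, cos φ sin λ, sin φ).
The central angle between the endpoints is δ = arccos(p₁·p₂) ≈ 1.343 rad (77.0°).
Interpolate at f = 5/9 with slerp weights a = sin((1−f)δ)/sin δ ≈ 0.577, b = sin(fδ)/sin δ ≈ 0.697.
p = a·p₁ + b·p₂ ≈ (-0.732, -0.402, 0.549); φ = arcsin(p_z) ≈ 33.32°, λ = atan2(p_y, p_x) ≈ -151.22°.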